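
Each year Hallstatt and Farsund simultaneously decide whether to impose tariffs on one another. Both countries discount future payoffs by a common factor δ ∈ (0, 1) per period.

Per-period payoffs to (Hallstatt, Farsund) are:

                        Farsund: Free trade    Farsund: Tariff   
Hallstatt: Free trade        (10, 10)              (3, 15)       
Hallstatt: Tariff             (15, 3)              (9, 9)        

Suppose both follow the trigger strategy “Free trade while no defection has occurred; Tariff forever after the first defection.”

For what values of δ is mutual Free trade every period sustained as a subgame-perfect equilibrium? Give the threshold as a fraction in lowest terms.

5/6

10/(1−δ) ≥ 15 + 9δ/(1−δ)
10 ≥ 15 − 6δ
δ ≥ 5/6.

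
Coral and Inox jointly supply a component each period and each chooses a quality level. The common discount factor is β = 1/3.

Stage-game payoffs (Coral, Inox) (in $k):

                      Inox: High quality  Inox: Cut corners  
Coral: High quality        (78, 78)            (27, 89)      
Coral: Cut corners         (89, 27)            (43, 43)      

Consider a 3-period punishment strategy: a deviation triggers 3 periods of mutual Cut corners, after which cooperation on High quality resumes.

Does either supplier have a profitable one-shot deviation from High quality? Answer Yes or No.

A one-shot deviation gives 89 now, then 43 for 3 periods, then back to 78.
Gain from deviating: (89−78) today; loss: (78−43) in each of the next 3 periods.
No-deviation condition: (78−43)(β+…+β^3) ≥ 89−78, i.e. β+…+β^3 ≥ 11/35.
At β = 1/3: β+…+β^3 = 0.4815 ≥ 0.3143.
So cooperation is sustainable.

No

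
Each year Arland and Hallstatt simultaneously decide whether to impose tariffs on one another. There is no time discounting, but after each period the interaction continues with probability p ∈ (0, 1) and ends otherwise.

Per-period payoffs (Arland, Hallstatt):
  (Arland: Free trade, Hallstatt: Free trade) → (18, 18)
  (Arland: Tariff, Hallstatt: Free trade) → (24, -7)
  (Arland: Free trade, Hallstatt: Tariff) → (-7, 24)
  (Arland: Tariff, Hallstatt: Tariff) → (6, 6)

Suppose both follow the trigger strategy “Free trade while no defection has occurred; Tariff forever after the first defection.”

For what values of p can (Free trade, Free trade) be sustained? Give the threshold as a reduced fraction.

1/3

With no time discounting, the continuation probability p plays the role of the discount factor.
Grim-trigger IC: 18/(1−p) ≥ 24 + 6p/(1−p) ⇒ p ≥ (24−18)/(24−6) = 1/3.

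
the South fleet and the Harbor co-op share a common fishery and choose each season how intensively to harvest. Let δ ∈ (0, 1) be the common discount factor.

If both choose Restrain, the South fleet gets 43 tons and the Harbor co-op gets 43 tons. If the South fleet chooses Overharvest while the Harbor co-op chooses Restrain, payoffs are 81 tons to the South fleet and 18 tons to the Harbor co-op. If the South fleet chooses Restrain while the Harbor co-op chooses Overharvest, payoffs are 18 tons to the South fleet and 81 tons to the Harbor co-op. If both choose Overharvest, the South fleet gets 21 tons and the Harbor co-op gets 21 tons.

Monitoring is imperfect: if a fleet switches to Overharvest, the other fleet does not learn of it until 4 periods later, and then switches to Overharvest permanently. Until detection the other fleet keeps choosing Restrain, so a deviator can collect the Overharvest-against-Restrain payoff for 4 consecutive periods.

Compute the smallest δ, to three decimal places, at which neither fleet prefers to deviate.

0.892

Deviating for the 4 undetected periods gains 81−43 = 38 per period over cooperation, then loses 43−21 = 22 per period forever once punishment starts.
Gain: 38(1 + δ + … + δ^3); loss: 22·δ^4/(1−δ).
No profitable deviation ⇔ 38(1−δ^4) ≤ 22·δ^4, i.e. δ^4 ≥ 38/(38+22) = 19/30.
Hence δ ≥ (19/30)^(1/4) ≈ 0.892.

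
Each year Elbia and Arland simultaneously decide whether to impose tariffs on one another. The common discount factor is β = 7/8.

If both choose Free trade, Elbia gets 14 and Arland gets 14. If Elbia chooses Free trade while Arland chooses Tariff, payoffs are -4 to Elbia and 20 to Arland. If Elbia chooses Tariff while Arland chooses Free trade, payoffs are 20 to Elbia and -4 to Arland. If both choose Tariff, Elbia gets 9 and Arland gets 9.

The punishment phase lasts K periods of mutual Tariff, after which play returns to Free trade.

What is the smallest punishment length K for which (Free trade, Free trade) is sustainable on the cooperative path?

2

No profitable deviation requires (14−9)(β+…+β^K) ≥ 20−14, i.e. β+…+β^K ≥ 6/5 ≈ 1.2000.
With β = 7/8, the partial sums are K=1: 0.8750, K=2: 1.6406.
K = 2 is the first length at which the sum reaches 1.2000.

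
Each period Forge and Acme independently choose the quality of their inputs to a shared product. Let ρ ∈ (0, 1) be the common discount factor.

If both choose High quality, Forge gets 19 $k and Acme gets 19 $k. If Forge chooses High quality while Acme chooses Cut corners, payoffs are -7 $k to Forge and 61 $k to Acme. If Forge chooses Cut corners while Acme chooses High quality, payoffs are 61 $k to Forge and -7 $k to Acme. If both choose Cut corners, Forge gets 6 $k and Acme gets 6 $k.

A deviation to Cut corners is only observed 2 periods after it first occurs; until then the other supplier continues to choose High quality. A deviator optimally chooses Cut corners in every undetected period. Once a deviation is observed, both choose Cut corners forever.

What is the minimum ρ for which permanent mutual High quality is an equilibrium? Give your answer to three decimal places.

The best deviation is to choose Cut corners for all 2 undetected periods, earning 61 each, then 6 forever once detected.
Deviation value: 61(1−ρ^2)/(1−ρ) + 6ρ^2/(1−ρ); cooperation value: 19/(1−ρ).
IC: 19 ≥ 61(1−ρ^2) + 6ρ^2 = 61 − 55ρ^2.
So ρ^2 ≥ 42/55, giving ρ ≥ (42/55)^(1/2) ≈ 0.874.

0.874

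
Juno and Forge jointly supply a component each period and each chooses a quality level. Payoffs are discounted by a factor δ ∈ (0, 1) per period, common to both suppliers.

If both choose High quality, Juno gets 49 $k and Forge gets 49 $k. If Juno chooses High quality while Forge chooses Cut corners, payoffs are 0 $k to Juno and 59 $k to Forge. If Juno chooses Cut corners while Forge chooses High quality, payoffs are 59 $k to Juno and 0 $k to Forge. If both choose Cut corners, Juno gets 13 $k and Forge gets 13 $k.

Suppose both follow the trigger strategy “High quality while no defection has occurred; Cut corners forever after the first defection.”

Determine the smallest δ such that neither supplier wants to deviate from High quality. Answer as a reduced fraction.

One-period gain from deviating is 59 − 49 = 10. The loss is 49 − 13 = 36 in every subsequent period, with present value 36·δ/(1−δ).
Deviation is unprofitable when 36·δ/(1−δ) ≥ 10, i.e. δ/(1−δ) ≥ 5/18.
Equivalently δ ≥ 10/(10+36) = 5/23.

5/23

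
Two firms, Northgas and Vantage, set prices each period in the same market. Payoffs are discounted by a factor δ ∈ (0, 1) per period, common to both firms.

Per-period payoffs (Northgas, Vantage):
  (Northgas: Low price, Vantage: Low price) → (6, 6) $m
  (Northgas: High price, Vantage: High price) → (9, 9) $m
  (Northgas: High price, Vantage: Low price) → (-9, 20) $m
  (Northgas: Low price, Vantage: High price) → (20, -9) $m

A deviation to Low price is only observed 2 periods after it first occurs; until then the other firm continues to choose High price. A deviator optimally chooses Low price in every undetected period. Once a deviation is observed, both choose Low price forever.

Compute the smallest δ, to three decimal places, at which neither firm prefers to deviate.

0.886

A deviator earns 20 for 2 periods, then 6 forever; cooperating earns 9 forever. Multiplying the IC by (1−δ):
9 ≥ 20(1−δ^2) + 6δ^2, so 14·δ^2 ≥ 11 and δ^2 ≥ 11/14.
δ ≥ (11/14)^(1/2) ≈ 0.886.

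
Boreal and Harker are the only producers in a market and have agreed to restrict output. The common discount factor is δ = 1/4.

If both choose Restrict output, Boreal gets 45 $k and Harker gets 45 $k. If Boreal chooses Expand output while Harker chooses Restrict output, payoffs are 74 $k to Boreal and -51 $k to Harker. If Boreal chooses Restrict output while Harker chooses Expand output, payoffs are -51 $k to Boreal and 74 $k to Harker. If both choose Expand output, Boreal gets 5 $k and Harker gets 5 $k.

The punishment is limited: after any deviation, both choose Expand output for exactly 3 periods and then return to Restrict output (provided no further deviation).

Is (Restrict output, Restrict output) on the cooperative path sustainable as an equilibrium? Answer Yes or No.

IC: δ+…+δ^3 ≥ (74−45)/(45−5) = 29/40.
At δ = 1/4: partial sum = 0.3281 < 0.7250. Cooperation not sustainable.

No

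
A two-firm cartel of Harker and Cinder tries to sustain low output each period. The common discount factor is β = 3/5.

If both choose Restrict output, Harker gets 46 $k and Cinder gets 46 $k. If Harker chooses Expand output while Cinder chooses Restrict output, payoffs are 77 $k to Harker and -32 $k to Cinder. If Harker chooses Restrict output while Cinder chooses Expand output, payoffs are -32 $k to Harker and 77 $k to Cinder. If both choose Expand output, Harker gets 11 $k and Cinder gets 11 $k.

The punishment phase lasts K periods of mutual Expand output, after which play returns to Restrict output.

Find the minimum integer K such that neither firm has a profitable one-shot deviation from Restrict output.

Need Σ_{k=1}^{K} β^k ≥ (77−46)/(46−11) = 0.8857 at β = 3/5.
At K = 1 the sum is 0.6000 < 0.8857; at K = 2 it is 0.9600 ≥ 0.8857.
So the minimum punishment length is K = 2.

2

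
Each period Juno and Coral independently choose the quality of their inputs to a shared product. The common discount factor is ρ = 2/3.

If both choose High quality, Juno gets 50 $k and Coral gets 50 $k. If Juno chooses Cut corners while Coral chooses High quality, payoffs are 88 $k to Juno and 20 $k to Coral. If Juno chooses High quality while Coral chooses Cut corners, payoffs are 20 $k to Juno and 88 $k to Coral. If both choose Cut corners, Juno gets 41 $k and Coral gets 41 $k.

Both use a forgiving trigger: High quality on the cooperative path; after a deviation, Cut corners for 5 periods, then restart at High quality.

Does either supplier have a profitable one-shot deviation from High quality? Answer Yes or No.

Yes

A one-shot deviation gives 88 now, then 41 for 5 periods, then back to 50.
Gain from deviating: (88−50) today; loss: (50−41) in each of the next 5 periods.
No-deviation condition: (50−41)(ρ+…+ρ^5) ≥ 88−50, i.e. ρ+…+ρ^5 ≥ 38/9.
At ρ = 2/3: ρ+…+ρ^5 = 1.7366 < 4.2222.
So cooperation is not sustainable.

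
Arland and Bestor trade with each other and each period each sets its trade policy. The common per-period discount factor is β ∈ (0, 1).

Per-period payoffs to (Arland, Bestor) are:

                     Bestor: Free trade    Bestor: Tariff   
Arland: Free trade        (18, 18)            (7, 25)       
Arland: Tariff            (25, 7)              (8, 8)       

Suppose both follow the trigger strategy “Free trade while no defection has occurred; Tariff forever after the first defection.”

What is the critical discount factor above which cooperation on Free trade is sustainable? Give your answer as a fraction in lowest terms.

Under grim trigger the critical discount factor is (T−C)/(T−P) with T = 25, C = 18, P = 8.
β* = (25−18)/(25−8) = 7/17.

7/17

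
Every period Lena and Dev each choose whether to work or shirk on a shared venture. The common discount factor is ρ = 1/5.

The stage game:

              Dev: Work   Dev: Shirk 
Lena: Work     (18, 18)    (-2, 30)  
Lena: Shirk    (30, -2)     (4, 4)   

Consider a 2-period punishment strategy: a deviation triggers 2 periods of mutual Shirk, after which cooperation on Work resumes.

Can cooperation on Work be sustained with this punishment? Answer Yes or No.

No

IC: ρ+…+ρ^2 ≥ (30−18)/(18−4) = 6/7.
At ρ = 1/5: partial sum = 0.2400 < 0.8571. Cooperation not sustainable.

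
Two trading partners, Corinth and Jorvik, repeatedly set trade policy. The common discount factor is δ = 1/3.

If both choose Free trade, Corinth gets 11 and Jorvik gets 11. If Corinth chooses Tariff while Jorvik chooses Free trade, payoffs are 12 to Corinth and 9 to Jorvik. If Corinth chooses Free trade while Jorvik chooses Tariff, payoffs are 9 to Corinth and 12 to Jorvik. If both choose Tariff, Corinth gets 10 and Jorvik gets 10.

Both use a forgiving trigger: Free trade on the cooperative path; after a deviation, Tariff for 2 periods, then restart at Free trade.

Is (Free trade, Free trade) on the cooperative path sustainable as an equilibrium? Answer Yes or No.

A one-shot deviation gives 12 now, then 10 for 2 periods, then back to 11.
Gain from deviating: (12−11) today; loss: (11−10) in each of the next 2 periods.
No-deviation condition: (11−10)(δ+…+δ^2) ≥ 12−11, i.e. δ+…+δ^2 ≥ 1.
At δ = 1/3: δ+…+δ^2 = 0.4444 < 1.0000.
So cooperation is not sustainable.

No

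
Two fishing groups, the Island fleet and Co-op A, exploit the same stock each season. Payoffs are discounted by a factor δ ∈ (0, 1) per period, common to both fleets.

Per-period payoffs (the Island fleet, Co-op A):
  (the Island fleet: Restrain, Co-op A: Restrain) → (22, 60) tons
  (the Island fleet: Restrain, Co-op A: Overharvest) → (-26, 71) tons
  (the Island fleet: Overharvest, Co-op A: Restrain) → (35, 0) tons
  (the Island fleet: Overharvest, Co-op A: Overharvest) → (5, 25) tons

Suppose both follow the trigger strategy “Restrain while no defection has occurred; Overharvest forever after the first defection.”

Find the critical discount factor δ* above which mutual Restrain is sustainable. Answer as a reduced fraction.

the Island fleet's threshold: (35−22)/(35−5) = 13/30.
Co-op A's threshold: (71−60)/(71−25) = 11/46.
13/30 > 11/46, so the Island fleet binds and δ* = 13/30.

13/30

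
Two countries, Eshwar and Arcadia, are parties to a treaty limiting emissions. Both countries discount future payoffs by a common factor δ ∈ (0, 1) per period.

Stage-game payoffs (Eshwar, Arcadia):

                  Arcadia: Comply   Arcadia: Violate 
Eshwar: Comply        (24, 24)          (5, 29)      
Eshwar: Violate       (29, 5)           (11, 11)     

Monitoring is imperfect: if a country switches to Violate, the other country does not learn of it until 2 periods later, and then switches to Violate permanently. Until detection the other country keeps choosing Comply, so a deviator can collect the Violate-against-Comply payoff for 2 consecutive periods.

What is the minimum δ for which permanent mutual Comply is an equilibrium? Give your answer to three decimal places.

The best deviation is to choose Violate for all 2 undetected periods, earning 29 each, then 11 forever once detected.
Deviation value: 29(1−δ^2)/(1−δ) + 11δ^2/(1−δ); cooperation value: 24/(1−δ).
IC: 24 ≥ 29(1−δ^2) + 11δ^2 = 29 − 18δ^2.
So δ^2 ≥ 5/18, giving δ ≥ (5/18)^(1/2) ≈ 0.527.

0.527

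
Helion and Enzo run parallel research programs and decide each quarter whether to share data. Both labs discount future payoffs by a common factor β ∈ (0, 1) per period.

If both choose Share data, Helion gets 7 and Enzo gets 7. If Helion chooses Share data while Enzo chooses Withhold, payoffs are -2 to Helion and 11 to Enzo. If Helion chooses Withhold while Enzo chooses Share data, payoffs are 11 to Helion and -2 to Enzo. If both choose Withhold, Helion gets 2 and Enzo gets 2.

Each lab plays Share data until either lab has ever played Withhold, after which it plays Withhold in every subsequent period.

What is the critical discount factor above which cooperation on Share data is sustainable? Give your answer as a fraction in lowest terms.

4/9

Cooperation forever yields 7 each period: 7/(1−β).
Deviating yields 11 once, then 2 forever: 11 + 2β/(1−β).
No profitable deviation requires 7/(1−β) ≥ 11 + 2β/(1−β).
Multiplying by (1−β): 7 ≥ 11(1−β) + 2β = 11 − 9β.
So 9β ≥ 4, i.e. β ≥ 4/9.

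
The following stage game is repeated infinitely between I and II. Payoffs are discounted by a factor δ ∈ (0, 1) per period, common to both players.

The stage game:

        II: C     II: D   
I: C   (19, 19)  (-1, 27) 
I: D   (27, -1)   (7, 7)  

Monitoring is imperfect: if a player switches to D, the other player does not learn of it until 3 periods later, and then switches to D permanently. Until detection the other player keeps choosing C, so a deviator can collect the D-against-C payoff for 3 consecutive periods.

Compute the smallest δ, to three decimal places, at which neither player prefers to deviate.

0.737

A deviator earns 27 for 3 periods, then 7 forever; cooperating earns 19 forever. Multiplying the IC by (1−δ):
19 ≥ 27(1−δ^3) + 7δ^3, so 20·δ^3 ≥ 8 and δ^3 ≥ 2/5.
δ ≥ (2/5)^(1/3) ≈ 0.737.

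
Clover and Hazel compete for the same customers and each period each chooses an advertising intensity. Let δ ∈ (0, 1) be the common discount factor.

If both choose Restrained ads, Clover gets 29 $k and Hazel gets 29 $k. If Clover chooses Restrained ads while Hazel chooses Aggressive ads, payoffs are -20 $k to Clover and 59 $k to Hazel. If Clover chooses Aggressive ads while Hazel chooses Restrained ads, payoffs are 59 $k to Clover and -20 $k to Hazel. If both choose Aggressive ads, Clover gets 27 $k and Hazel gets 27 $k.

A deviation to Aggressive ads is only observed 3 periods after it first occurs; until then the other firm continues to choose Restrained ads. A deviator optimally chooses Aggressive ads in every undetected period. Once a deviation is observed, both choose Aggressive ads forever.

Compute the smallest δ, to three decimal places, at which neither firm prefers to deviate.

0.979

A deviator earns 59 for 3 periods, then 27 forever; cooperating earns 29 forever. Multiplying the IC by (1−δ):
29 ≥ 59(1−δ^3) + 27δ^3, so 32·δ^3 ≥ 30 and δ^3 ≥ 15/16.
δ ≥ (15/16)^(1/3) ≈ 0.979.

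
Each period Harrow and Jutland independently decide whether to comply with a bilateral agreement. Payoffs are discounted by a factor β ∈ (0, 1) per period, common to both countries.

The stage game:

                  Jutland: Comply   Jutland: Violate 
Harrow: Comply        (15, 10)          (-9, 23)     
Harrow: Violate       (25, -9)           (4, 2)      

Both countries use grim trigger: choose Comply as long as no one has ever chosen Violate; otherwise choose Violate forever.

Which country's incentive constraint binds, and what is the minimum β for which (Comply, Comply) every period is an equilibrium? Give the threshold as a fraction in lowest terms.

Jutland; β ≥ 13/21

For Harrow: deviation gain 25−15 = 10, per-period punishment loss 15−4 = 11. IC gives β ≥ 10/21.
For Jutland: gain 13, loss 8 per period, so β ≥ 13/21.
The tighter constraint is Jutland's, so cooperation needs β ≥ 13/21.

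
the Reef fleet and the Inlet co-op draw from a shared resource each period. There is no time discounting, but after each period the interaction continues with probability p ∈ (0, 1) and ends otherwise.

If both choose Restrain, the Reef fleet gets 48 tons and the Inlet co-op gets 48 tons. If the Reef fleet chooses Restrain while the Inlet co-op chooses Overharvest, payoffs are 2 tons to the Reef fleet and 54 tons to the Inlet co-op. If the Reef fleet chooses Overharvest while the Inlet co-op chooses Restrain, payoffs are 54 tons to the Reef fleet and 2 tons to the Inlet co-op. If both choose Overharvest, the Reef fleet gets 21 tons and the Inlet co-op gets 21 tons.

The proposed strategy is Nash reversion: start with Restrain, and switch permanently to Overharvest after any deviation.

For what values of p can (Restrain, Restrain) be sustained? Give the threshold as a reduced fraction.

2/11

Expected cooperation value is 48 + p·48 + p²·48 + … = 48/(1−p); deviation gives 54 + p·21/(1−p).
48 ≥ 54(1−p) + 21p ⇒ 33p ≥ 6 ⇒ p ≥ 6/33 = 2/11.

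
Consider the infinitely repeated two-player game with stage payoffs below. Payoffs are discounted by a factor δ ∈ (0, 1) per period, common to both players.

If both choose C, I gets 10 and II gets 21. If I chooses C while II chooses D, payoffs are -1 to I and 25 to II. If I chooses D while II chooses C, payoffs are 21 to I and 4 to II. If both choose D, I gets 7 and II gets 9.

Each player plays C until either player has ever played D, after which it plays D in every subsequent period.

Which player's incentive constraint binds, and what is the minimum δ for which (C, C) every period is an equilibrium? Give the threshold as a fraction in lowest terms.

I; δ ≥ 11/14

I's threshold: (21−10)/(21−7) = 11/14.
II's threshold: (25−21)/(25−9) = 1/4.
11/14 > 1/4, so I binds and δ* = 11/14.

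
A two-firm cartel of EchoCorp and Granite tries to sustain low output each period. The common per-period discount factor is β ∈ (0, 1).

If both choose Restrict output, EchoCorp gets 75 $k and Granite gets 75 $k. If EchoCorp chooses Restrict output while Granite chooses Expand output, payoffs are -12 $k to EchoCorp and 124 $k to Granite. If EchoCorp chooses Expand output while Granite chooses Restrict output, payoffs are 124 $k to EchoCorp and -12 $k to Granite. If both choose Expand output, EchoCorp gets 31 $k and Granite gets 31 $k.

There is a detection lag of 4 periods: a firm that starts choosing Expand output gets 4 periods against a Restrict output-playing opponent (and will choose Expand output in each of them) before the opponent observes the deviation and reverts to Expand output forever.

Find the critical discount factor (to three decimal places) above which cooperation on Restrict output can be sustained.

The best deviation is to choose Expand output for all 4 undetected periods, earning 124 each, then 31 forever once detected.
Deviation value: 124(1−β^4)/(1−β) + 31β^4/(1−β); cooperation value: 75/(1−β).
IC: 75 ≥ 124(1−β^4) + 31β^4 = 124 − 93β^4.
So β^4 ≥ 49/93, giving β ≥ (49/93)^(1/4) ≈ 0.852.

0.852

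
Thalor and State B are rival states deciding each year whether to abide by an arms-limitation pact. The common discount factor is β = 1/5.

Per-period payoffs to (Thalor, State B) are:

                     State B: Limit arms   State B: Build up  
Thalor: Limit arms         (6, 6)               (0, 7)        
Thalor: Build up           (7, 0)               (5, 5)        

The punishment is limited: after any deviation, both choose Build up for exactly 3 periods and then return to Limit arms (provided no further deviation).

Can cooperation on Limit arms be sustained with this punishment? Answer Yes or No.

No

IC: β+…+β^3 ≥ (7−6)/(6−5) = 1.
At β = 1/5: partial sum = 0.2480 < 1.0000. Cooperation not sustainable.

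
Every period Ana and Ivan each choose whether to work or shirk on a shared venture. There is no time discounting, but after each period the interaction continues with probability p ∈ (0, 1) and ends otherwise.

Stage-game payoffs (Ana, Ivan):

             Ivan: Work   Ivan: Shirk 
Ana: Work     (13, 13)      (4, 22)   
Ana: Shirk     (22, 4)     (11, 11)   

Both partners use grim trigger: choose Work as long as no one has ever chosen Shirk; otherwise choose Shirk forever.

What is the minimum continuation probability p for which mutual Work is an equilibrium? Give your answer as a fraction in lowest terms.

Expected cooperation value is 13 + p·13 + p²·13 + … = 13/(1−p); deviation gives 22 + p·11/(1−p).
13 ≥ 22(1−p) + 11p ⇒ 11p ≥ 9 ⇒ p ≥ 9/11.

9/11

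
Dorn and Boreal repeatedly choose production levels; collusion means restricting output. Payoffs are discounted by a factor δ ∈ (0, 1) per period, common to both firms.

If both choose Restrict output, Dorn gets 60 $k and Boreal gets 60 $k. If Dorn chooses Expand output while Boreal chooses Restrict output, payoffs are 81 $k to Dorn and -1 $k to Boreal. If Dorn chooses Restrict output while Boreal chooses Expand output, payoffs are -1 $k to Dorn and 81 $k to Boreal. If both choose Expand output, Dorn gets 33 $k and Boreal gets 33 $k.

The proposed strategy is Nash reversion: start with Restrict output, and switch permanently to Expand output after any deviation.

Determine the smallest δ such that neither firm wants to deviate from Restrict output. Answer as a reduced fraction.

7/16

60/(1−δ) ≥ 81 + 33δ/(1−δ)
60 ≥ 81 − 48δ
δ ≥ 21/48 = 7/16.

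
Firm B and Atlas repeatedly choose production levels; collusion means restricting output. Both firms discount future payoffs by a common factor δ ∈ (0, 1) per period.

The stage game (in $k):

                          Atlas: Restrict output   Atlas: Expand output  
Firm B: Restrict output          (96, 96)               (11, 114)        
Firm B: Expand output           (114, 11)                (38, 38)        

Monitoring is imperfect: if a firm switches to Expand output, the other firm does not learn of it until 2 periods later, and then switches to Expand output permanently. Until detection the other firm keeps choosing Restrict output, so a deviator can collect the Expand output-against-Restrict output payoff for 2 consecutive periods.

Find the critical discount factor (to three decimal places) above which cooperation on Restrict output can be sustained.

0.487

A deviator earns 114 for 2 periods, then 38 forever; cooperating earns 96 forever. Multiplying the IC by (1−δ):
96 ≥ 114(1−δ^2) + 38δ^2, so 76·δ^2 ≥ 18 and δ^2 ≥ 9/38.
δ ≥ (9/38)^(1/2) ≈ 0.487.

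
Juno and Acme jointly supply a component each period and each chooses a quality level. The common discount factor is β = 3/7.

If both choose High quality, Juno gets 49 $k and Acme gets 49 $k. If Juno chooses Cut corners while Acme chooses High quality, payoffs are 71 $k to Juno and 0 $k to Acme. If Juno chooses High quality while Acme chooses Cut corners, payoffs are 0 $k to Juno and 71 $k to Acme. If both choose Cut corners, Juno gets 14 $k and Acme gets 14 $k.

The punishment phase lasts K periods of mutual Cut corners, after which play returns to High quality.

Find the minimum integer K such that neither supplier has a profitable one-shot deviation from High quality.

No profitable deviation requires (49−14)(β+…+β^K) ≥ 71−49, i.e. β+…+β^K ≥ 22/35 ≈ 0.6286.
With β = 3/7, the partial sums are K=1: 0.4286, K=2: 0.6122, K=3: 0.6910.
K = 3 is the first length at which the sum reaches 0.6286.

3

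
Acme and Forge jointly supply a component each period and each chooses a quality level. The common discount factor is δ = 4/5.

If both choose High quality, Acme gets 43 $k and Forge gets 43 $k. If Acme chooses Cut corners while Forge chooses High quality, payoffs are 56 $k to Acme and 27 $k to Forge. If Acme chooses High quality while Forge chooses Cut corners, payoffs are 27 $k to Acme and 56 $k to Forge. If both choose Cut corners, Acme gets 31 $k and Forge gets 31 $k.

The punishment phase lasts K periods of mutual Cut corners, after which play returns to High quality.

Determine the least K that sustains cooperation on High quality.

No profitable deviation requires (43−31)(δ+…+δ^K) ≥ 56−43, i.e. δ+…+δ^K ≥ 13/12 ≈ 1.0833.
With δ = 4/5, the partial sums are K=1: 0.8000, K=2: 1.4400.
K = 2 is the first length at which the sum reaches 1.0833.

2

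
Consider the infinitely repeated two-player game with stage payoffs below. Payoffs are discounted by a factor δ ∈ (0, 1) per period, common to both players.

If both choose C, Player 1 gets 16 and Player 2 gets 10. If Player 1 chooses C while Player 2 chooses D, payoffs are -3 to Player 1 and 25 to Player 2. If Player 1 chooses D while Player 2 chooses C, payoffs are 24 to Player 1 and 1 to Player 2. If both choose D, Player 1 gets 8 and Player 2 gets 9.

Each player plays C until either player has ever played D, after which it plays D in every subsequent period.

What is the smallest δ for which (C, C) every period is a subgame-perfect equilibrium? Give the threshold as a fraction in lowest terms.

15/16

Player 1's threshold: (24−16)/(24−8) = 1/2.
Player 2's threshold: (25−10)/(25−9) = 15/16.
1/2 < 15/16, so Player 2 binds and δ* = 15/16.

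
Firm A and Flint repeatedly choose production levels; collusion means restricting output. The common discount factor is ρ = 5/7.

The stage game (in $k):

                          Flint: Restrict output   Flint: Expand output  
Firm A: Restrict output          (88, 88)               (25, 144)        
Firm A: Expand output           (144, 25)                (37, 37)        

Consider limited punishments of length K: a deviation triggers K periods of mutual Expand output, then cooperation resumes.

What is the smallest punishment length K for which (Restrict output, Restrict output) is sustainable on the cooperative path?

No profitable deviation requires (88−37)(ρ+…+ρ^K) ≥ 144−88, i.e. ρ+…+ρ^K ≥ 56/51 ≈ 1.0980.
With ρ = 5/7, the partial sums are K=1: 0.7143, K=2: 1.2245.
K = 2 is the first length at which the sum reaches 1.0980.

2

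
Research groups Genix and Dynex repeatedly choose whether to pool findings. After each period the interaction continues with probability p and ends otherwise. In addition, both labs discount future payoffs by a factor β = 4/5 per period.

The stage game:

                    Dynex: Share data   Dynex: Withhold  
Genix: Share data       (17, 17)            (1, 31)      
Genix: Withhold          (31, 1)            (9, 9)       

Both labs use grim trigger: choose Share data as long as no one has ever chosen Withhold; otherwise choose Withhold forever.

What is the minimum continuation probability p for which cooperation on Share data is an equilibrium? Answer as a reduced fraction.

With continuation probability p and discount β, the effective per-period discount factor is βp.
Grim-trigger IC: βp ≥ (31−17)/(31−9) = 7/11.
So p ≥ (7/11)/(4/5) = 35/44.

35/44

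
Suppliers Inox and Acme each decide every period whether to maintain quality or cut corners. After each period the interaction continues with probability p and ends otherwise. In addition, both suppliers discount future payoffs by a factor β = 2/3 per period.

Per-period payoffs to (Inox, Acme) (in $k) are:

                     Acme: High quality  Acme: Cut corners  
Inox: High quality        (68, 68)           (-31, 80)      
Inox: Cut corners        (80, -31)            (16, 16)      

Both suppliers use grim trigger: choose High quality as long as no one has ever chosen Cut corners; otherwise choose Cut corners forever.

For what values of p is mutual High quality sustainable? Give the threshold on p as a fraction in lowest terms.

9/32

Expected continuation weight on next period's payoff is β·p = 2/3·p, which plays the role of the discount factor.
Cooperation requires 2/3·p ≥ (80−68)/(80−16) = 3/16, hence p ≥ 9/32.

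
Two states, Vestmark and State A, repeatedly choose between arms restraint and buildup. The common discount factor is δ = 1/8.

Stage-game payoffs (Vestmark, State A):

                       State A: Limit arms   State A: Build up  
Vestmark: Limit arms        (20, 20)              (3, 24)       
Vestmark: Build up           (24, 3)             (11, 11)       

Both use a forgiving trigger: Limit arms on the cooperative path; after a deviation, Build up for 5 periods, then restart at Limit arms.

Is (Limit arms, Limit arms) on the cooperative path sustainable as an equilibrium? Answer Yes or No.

No

IC: δ+…+δ^5 ≥ (24−20)/(20−11) = 4/9.
At δ = 1/8: partial sum = 0.1429 < 0.4444. Cooperation not sustainable.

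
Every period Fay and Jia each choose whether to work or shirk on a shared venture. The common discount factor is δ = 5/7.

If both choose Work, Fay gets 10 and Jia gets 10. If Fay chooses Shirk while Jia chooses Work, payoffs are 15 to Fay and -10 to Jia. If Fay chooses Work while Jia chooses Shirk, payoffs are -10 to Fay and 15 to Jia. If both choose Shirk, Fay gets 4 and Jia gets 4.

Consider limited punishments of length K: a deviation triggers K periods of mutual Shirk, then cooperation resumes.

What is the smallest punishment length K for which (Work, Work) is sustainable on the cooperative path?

2

Need Σ_{k=1}^{K} δ^k ≥ (15−10)/(10−4) = 0.8333 at δ = 5/7.
At K = 1 the sum is 0.7143 < 0.8333; at K = 2 it is 1.2245 ≥ 0.8333.
So the minimum punishment length is K = 2.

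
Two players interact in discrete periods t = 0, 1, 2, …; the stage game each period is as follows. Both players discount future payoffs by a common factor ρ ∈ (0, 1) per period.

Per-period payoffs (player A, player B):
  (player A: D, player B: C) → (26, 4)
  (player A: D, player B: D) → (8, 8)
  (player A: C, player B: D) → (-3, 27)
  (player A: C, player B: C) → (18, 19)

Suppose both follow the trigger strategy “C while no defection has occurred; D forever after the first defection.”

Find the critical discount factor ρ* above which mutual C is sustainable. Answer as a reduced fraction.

player A's threshold: (26−18)/(26−8) = 4/9.
player B's threshold: (27−19)/(27−8) = 8/19.
4/9 > 8/19, so player A binds and ρ* = 4/9.

4/9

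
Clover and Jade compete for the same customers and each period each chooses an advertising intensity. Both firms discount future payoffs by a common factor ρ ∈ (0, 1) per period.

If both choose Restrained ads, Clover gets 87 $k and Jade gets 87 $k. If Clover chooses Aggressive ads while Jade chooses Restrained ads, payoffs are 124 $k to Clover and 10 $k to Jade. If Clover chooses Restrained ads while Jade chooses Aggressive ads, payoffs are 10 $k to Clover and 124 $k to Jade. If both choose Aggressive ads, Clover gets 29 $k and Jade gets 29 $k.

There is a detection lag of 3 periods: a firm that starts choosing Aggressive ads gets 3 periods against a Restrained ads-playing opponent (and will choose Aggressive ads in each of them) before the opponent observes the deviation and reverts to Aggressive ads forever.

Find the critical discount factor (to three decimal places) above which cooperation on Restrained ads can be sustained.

0.730

Deviating for the 3 undetected periods gains 124−87 = 37 per period over cooperation, then loses 87−29 = 58 per period forever once punishment starts.
Gain: 37(1 + ρ + … + ρ^2); loss: 58·ρ^3/(1−ρ).
No profitable deviation ⇔ 37(1−ρ^3) ≤ 58·ρ^3, i.e. ρ^3 ≥ 37/(37+58) = 37/95.
Hence ρ ≥ (37/95)^(1/3) ≈ 0.730.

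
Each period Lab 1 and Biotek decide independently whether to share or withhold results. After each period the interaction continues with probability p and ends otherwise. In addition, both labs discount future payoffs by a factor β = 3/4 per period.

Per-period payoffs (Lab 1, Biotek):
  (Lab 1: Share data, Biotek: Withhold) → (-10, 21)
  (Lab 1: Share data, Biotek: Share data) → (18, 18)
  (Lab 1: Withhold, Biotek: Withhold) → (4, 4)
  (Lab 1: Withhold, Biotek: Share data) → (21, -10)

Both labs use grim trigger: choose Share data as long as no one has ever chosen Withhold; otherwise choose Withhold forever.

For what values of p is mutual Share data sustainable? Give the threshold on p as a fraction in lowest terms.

Expected continuation weight on next period's payoff is β·p = 3/4·p, which plays the role of the discount factor.
Cooperation requires 3/4·p ≥ (21−18)/(21−4) = 3/17, hence p ≥ 4/17.

4/17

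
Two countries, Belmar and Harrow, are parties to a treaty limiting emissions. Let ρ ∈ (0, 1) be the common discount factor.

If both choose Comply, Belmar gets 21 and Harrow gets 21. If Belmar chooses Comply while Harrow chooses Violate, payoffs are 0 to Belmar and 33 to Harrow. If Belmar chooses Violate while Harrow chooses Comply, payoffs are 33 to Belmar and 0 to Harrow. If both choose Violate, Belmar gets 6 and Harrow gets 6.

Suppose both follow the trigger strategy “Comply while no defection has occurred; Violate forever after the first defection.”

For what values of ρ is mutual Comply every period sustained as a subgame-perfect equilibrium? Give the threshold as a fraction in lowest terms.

Under grim trigger the critical discount factor is (T−C)/(T−P) with T = 33, C = 21, P = 6.
ρ* = (33−21)/(33−6) = 12/27 = 4/9.

4/9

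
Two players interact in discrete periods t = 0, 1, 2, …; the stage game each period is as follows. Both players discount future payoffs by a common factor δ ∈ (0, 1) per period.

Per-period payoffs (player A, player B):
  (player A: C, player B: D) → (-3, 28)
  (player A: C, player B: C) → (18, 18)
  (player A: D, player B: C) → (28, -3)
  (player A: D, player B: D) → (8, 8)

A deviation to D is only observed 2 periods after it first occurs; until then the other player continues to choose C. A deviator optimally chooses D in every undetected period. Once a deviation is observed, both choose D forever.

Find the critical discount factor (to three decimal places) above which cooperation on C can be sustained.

0.707

A deviator earns 28 for 2 periods, then 8 forever; cooperating earns 18 forever. Multiplying the IC by (1−δ):
18 ≥ 28(1−δ^2) + 8δ^2, so 20·δ^2 ≥ 10 and δ^2 ≥ 1/2.
δ ≥ (1/2)^(1/2) ≈ 0.707.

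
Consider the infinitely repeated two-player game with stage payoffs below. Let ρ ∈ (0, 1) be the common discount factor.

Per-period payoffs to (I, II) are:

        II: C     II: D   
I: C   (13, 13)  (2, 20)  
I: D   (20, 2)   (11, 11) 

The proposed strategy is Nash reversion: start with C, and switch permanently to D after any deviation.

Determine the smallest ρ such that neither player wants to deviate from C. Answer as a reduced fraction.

One-period gain from deviating is 20 − 13 = 7. The loss is 13 − 11 = 2 in every subsequent period, with present value 2·ρ/(1−ρ).
Deviation is unprofitable when 2·ρ/(1−ρ) ≥ 7, i.e. ρ/(1−ρ) ≥ 7/2.
Equivalently ρ ≥ 7/(7+2) = 7/9.

7/9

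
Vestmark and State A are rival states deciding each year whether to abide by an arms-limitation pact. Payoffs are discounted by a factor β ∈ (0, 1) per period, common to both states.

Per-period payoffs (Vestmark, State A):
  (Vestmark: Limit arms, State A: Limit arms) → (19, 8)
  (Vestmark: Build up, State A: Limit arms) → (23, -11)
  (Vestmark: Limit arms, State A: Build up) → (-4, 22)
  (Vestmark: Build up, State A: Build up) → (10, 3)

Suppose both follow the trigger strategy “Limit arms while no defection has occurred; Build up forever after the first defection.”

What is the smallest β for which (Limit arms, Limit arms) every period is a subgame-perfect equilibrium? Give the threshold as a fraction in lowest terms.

Vestmark's threshold: (23−19)/(23−10) = 4/13.
State A's threshold: (22−8)/(22−3) = 14/19.
4/13 < 14/19, so State A binds and β* = 14/19.

14/19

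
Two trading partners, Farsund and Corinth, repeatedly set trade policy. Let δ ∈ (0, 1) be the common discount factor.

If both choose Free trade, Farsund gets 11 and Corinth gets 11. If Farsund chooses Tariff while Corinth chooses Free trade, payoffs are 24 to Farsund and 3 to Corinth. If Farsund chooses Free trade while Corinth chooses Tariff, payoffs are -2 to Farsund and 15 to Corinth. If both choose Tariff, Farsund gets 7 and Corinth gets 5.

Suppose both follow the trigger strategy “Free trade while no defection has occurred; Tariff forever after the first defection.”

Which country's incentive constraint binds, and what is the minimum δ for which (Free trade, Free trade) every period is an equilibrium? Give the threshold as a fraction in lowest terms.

For Farsund: deviation gain 24−11 = 13, per-period punishment loss 11−7 = 4. IC gives δ ≥ 13/17.
For Corinth: gain 4, loss 6 per period, so δ ≥ 4/10 = 2/5.
The tighter constraint is Farsund's, so cooperation needs δ ≥ 13/17.

Farsund; δ ≥ 13/17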